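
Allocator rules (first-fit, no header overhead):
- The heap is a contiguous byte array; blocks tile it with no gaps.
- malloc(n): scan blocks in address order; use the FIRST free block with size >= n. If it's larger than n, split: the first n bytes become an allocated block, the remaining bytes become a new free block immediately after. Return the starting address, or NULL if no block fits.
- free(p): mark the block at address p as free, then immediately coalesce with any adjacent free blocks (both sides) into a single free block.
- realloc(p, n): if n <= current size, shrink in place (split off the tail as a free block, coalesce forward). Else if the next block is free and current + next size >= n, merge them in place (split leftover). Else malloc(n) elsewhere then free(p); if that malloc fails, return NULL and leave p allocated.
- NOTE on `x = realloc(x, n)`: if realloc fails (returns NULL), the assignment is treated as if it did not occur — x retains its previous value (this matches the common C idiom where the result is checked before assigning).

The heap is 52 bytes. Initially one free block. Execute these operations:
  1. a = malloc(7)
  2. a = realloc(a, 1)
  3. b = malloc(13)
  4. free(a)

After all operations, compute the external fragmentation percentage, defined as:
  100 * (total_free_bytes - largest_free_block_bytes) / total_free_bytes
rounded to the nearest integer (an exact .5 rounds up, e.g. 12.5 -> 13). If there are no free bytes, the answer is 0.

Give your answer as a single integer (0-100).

Op 1: a = malloc(7) -> a = 0; heap: [0-6 ALLOC][7-51 FREE]
Op 2: a = realloc(a, 1) -> a = 0; heap: [0-0 ALLOC][1-51 FREE]
Op 3: b = malloc(13) -> b = 1; heap: [0-0 ALLOC][1-13 ALLOC][14-51 FREE]
Op 4: free(a) -> (freed a); heap: [0-0 FREE][1-13 ALLOC][14-51 FREE]
Free blocks: [1 38] total_free=39 largest=38 -> 100*(39-38)/39 = 100/39 ≈ 2.564 -> rounds to 3

Answer: 3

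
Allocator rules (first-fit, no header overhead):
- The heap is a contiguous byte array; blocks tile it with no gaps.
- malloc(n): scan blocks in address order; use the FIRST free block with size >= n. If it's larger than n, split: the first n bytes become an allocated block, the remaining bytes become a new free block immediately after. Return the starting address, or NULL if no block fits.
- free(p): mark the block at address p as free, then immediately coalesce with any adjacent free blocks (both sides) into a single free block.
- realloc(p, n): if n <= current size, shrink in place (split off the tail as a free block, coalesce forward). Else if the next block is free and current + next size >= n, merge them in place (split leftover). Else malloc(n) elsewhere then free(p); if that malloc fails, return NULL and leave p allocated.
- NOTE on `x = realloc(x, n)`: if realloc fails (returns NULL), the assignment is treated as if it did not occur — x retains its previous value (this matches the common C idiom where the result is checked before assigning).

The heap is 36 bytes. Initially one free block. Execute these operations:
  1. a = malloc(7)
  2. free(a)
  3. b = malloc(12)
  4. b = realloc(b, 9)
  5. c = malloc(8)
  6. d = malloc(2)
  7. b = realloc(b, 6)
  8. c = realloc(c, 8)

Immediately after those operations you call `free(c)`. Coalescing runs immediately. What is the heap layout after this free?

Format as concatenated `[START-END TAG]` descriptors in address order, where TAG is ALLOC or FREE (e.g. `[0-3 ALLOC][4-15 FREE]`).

Op 1: a = malloc(7) -> a = 0; heap: [0-6 ALLOC][7-35 FREE]
Op 2: free(a) -> (freed a); heap: [0-35 FREE]
Op 3: b = malloc(12) -> b = 0; heap: [0-11 ALLOC][12-35 FREE]
Op 4: b = realloc(b, 9) -> b = 0; heap: [0-8 ALLOC][9-35 FREE]
Op 5: c = malloc(8) -> c = 9; heap: [0-8 ALLOC][9-16 ALLOC][17-35 FREE]
Op 6: d = malloc(2) -> d = 17; heap: [0-8 ALLOC][9-16 ALLOC][17-18 ALLOC][19-35 FREE]
Op 7: b = realloc(b, 6) -> b = 0; heap: [0-5 ALLOC][6-8 FREE][9-16 ALLOC][17-18 ALLOC][19-35 FREE]
Op 8: c = realloc(c, 8) -> c = 9; heap: [0-5 ALLOC][6-8 FREE][9-16 ALLOC][17-18 ALLOC][19-35 FREE]
free(c): c = 9 -> block [9-16 ALLOC]; mark free, coalesce with adjacent free neighbors -> [0-5 ALLOC][6-16 FREE][17-18 ALLOC][19-35 FREE]

Answer: [0-5 ALLOC][6-16 FREE][17-18 ALLOC][19-35 FREE]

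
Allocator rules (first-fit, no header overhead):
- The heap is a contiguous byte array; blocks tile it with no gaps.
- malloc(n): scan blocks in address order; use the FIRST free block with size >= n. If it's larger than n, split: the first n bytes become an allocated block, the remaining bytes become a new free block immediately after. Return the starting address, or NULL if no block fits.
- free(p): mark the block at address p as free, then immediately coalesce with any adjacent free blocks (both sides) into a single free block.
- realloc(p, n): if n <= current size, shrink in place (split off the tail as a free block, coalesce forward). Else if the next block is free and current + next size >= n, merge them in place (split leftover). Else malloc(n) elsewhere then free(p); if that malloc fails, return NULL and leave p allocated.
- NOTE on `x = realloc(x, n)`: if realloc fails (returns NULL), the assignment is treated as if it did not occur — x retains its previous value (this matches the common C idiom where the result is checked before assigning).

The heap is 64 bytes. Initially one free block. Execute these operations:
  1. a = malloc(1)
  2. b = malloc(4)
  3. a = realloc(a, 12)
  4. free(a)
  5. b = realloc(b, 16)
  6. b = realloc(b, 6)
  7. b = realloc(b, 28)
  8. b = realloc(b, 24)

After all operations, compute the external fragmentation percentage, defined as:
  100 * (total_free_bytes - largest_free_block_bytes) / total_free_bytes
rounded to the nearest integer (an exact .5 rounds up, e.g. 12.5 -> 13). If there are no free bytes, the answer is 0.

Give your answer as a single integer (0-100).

Answer: 3

Derivation:
Op 1: a = malloc(1) -> a = 0; heap: [0-0 ALLOC][1-63 FREE]
Op 2: b = malloc(4) -> b = 1; heap: [0-0 ALLOC][1-4 ALLOC][5-63 FREE]
Op 3: a = realloc(a, 12) -> a = 5; heap: [0-0 FREE][1-4 ALLOC][5-16 ALLOC][17-63 FREE]
Op 4: free(a) -> (freed a); heap: [0-0 FREE][1-4 ALLOC][5-63 FREE]
Op 5: b = realloc(b, 16) -> b = 1; heap: [0-0 FREE][1-16 ALLOC][17-63 FREE]
Op 6: b = realloc(b, 6) -> b = 1; heap: [0-0 FREE][1-6 ALLOC][7-63 FREE]
Op 7: b = realloc(b, 28) -> b = 1; heap: [0-0 FREE][1-28 ALLOC][29-63 FREE]
Op 8: b = realloc(b, 24) -> b = 1; heap: [0-0 FREE][1-24 ALLOC][25-63 FREE]
Free blocks: [1 39] total_free=40 largest=39 -> 100*(40-39)/40 = 100/40 = 2.5 -> rounds to 3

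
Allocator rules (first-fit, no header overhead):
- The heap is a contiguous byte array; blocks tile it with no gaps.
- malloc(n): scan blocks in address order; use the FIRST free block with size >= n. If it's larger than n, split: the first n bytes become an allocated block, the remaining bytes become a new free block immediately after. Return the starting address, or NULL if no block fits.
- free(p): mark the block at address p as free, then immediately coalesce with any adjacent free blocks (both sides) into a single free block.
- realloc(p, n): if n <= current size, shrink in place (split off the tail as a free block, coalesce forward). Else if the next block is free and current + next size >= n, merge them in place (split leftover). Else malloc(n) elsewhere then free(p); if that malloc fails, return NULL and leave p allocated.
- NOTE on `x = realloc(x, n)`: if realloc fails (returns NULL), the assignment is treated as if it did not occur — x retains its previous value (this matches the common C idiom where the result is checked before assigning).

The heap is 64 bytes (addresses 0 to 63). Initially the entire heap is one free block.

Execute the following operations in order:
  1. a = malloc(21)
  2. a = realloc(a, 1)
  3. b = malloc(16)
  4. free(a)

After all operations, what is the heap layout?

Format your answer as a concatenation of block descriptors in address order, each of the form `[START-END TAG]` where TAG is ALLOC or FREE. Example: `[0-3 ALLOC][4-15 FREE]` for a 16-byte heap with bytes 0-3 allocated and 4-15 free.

Answer: [0-0 FREE][1-16 ALLOC][17-63 FREE]

Derivation:
Op 1: a = malloc(21) -> a = 0; heap: [0-20 ALLOC][21-63 FREE]
Op 2: a = realloc(a, 1) -> a = 0; heap: [0-0 ALLOC][1-63 FREE]
Op 3: b = malloc(16) -> b = 1; heap: [0-0 ALLOC][1-16 ALLOC][17-63 FREE]
Op 4: free(a) -> (freed a); heap: [0-0 FREE][1-16 ALLOC][17-63 FREE]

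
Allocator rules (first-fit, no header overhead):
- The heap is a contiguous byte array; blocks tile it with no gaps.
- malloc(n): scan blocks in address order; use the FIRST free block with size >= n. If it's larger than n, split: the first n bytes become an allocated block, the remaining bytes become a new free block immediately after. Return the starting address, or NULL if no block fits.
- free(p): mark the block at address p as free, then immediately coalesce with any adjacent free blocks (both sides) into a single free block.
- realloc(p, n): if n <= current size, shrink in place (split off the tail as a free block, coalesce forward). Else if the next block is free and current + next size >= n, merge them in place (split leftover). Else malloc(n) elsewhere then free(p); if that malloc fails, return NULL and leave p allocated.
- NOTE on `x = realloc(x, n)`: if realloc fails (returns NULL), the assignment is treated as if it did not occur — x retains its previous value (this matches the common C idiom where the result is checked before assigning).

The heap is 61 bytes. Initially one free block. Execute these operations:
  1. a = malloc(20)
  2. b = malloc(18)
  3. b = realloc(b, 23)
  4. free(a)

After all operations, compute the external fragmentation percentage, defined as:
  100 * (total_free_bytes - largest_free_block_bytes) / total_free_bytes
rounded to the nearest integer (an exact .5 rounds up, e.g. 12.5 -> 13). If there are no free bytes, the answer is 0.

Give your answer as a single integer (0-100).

Answer: 47

Derivation:
Op 1: a = malloc(20) -> a = 0; heap: [0-19 ALLOC][20-60 FREE]
Op 2: b = malloc(18) -> b = 20; heap: [0-19 ALLOC][20-37 ALLOC][38-60 FREE]
Op 3: b = realloc(b, 23) -> b = 20; heap: [0-19 ALLOC][20-42 ALLOC][43-60 FREE]
Op 4: free(a) -> (freed a); heap: [0-19 FREE][20-42 ALLOC][43-60 FREE]
Free blocks: [20 18] total_free=38 largest=20 -> 100*(38-20)/38 = 1800/38 ≈ 47.368 -> rounds to 47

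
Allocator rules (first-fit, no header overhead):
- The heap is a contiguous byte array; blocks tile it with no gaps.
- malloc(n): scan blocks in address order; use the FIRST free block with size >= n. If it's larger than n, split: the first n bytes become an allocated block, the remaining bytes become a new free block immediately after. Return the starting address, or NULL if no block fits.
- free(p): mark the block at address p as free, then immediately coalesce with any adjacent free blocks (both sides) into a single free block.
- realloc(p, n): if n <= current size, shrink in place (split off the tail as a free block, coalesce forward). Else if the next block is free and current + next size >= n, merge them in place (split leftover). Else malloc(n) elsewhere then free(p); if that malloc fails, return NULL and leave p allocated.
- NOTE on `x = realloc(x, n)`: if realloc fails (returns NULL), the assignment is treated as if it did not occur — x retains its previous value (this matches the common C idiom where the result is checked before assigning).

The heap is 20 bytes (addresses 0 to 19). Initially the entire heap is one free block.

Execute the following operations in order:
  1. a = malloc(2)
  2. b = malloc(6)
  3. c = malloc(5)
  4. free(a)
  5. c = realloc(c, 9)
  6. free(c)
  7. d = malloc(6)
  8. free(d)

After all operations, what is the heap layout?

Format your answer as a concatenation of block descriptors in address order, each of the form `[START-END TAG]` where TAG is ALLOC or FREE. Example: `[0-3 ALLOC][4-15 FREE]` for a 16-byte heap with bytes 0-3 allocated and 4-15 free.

Answer: [0-1 FREE][2-7 ALLOC][8-19 FREE]

Derivation:
Op 1: a = malloc(2) -> a = 0; heap: [0-1 ALLOC][2-19 FREE]
Op 2: b = malloc(6) -> b = 2; heap: [0-1 ALLOC][2-7 ALLOC][8-19 FREE]
Op 3: c = malloc(5) -> c = 8; heap: [0-1 ALLOC][2-7 ALLOC][8-12 ALLOC][13-19 FREE]
Op 4: free(a) -> (freed a); heap: [0-1 FREE][2-7 ALLOC][8-12 ALLOC][13-19 FREE]
Op 5: c = realloc(c, 9) -> c = 8; heap: [0-1 FREE][2-7 ALLOC][8-16 ALLOC][17-19 FREE]
Op 6: free(c) -> (freed c); heap: [0-1 FREE][2-7 ALLOC][8-19 FREE]
Op 7: d = malloc(6) -> d = 8; heap: [0-1 FREE][2-7 ALLOC][8-13 ALLOC][14-19 FREE]
Op 8: free(d) -> (freed d); heap: [0-1 FREE][2-7 ALLOC][8-19 FREE]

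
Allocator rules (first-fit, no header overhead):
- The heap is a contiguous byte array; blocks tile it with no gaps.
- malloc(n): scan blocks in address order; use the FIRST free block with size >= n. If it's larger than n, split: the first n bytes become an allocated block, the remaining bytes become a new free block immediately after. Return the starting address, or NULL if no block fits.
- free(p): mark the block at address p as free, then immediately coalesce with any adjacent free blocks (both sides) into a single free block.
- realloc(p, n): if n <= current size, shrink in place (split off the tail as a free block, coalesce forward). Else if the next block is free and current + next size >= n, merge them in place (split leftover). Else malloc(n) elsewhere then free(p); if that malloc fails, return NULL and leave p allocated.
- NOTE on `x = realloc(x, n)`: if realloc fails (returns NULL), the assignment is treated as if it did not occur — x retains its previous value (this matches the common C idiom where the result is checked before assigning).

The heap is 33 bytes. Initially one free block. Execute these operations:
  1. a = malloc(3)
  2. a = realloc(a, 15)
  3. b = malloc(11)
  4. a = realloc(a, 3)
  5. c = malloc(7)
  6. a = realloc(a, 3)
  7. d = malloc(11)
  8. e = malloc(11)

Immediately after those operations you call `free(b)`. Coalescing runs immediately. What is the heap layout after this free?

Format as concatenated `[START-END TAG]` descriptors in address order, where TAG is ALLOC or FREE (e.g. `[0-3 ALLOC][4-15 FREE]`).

Answer: [0-2 ALLOC][3-9 ALLOC][10-32 FREE]

Derivation:
Op 1: a = malloc(3) -> a = 0; heap: [0-2 ALLOC][3-32 FREE]
Op 2: a = realloc(a, 15) -> a = 0; heap: [0-14 ALLOC][15-32 FREE]
Op 3: b = malloc(11) -> b = 15; heap: [0-14 ALLOC][15-25 ALLOC][26-32 FREE]
Op 4: a = realloc(a, 3) -> a = 0; heap: [0-2 ALLOC][3-14 FREE][15-25 ALLOC][26-32 FREE]
Op 5: c = malloc(7) -> c = 3; heap: [0-2 ALLOC][3-9 ALLOC][10-14 FREE][15-25 ALLOC][26-32 FREE]
Op 6: a = realloc(a, 3) -> a = 0; heap: [0-2 ALLOC][3-9 ALLOC][10-14 FREE][15-25 ALLOC][26-32 FREE]
Op 7: d = malloc(11) -> d = NULL; heap: [0-2 ALLOC][3-9 ALLOC][10-14 FREE][15-25 ALLOC][26-32 FREE]
Op 8: e = malloc(11) -> e = NULL; heap: [0-2 ALLOC][3-9 ALLOC][10-14 FREE][15-25 ALLOC][26-32 FREE]
free(b): b = 15 -> block [15-25 ALLOC]; mark free, coalesce with adjacent free neighbors -> [0-2 ALLOC][3-9 ALLOC][10-32 FREE]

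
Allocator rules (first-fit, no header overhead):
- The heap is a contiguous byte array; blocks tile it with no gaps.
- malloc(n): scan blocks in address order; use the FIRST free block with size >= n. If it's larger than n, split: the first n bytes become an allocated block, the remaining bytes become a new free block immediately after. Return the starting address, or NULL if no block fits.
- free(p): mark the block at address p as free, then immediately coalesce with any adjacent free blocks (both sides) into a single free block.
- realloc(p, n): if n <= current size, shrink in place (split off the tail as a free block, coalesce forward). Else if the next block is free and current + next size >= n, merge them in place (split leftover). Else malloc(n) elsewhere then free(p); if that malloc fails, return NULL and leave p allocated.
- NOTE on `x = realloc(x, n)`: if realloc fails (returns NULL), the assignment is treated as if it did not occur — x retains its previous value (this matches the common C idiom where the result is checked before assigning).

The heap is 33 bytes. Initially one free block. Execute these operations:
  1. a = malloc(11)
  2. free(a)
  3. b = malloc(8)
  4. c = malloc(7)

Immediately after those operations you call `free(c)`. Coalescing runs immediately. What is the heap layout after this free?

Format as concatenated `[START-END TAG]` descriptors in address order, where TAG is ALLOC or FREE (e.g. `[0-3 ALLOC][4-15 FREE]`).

Answer: [0-7 ALLOC][8-32 FREE]

Derivation:
Op 1: a = malloc(11) -> a = 0; heap: [0-10 ALLOC][11-32 FREE]
Op 2: free(a) -> (freed a); heap: [0-32 FREE]
Op 3: b = malloc(8) -> b = 0; heap: [0-7 ALLOC][8-32 FREE]
Op 4: c = malloc(7) -> c = 8; heap: [0-7 ALLOC][8-14 ALLOC][15-32 FREE]
free(c): c = 8 -> block [8-14 ALLOC]; mark free, coalesce with adjacent free neighbors -> [0-7 ALLOC][8-32 FREE]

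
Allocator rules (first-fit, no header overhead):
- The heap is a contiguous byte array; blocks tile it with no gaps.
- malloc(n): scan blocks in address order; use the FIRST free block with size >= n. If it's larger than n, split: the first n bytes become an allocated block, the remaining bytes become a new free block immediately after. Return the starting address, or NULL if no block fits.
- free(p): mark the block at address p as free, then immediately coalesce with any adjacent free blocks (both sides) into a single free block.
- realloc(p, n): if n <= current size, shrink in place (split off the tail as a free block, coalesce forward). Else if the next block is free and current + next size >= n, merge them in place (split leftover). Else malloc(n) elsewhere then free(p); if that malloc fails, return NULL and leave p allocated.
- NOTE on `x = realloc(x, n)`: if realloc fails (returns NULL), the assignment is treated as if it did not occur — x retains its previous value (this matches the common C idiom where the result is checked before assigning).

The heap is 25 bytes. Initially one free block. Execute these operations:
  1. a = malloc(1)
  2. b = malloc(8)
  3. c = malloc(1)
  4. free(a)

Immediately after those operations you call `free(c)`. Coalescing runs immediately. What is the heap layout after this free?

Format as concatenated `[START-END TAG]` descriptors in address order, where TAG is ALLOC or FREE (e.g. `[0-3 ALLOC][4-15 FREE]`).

Op 1: a = malloc(1) -> a = 0; heap: [0-0 ALLOC][1-24 FREE]
Op 2: b = malloc(8) -> b = 1; heap: [0-0 ALLOC][1-8 ALLOC][9-24 FREE]
Op 3: c = malloc(1) -> c = 9; heap: [0-0 ALLOC][1-8 ALLOC][9-9 ALLOC][10-24 FREE]
Op 4: free(a) -> (freed a); heap: [0-0 FREE][1-8 ALLOC][9-9 ALLOC][10-24 FREE]
free(c): c = 9 -> block [9-9 ALLOC]; mark free, coalesce with adjacent free neighbors -> [0-0 FREE][1-8 ALLOC][9-24 FREE]

Answer: [0-0 FREE][1-8 ALLOC][9-24 FREE]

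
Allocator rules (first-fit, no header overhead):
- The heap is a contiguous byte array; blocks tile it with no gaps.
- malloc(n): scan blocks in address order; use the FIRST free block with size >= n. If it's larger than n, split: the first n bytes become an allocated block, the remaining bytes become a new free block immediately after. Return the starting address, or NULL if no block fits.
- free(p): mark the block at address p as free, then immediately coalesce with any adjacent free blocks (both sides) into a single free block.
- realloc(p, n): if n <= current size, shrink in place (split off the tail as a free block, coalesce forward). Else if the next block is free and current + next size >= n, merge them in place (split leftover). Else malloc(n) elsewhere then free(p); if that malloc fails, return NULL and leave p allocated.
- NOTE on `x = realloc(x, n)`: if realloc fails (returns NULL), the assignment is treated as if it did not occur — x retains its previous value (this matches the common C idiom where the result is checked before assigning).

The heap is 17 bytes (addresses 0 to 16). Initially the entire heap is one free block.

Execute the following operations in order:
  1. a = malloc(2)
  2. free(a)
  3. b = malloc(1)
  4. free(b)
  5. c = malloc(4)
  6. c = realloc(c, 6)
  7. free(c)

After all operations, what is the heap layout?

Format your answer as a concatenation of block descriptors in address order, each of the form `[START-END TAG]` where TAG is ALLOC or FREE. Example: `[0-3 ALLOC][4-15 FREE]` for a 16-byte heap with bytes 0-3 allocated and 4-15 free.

Answer: [0-16 FREE]

Derivation:
Op 1: a = malloc(2) -> a = 0; heap: [0-1 ALLOC][2-16 FREE]
Op 2: free(a) -> (freed a); heap: [0-16 FREE]
Op 3: b = malloc(1) -> b = 0; heap: [0-0 ALLOC][1-16 FREE]
Op 4: free(b) -> (freed b); heap: [0-16 FREE]
Op 5: c = malloc(4) -> c = 0; heap: [0-3 ALLOC][4-16 FREE]
Op 6: c = realloc(c, 6) -> c = 0; heap: [0-5 ALLOC][6-16 FREE]
Op 7: free(c) -> (freed c); heap: [0-16 FREE]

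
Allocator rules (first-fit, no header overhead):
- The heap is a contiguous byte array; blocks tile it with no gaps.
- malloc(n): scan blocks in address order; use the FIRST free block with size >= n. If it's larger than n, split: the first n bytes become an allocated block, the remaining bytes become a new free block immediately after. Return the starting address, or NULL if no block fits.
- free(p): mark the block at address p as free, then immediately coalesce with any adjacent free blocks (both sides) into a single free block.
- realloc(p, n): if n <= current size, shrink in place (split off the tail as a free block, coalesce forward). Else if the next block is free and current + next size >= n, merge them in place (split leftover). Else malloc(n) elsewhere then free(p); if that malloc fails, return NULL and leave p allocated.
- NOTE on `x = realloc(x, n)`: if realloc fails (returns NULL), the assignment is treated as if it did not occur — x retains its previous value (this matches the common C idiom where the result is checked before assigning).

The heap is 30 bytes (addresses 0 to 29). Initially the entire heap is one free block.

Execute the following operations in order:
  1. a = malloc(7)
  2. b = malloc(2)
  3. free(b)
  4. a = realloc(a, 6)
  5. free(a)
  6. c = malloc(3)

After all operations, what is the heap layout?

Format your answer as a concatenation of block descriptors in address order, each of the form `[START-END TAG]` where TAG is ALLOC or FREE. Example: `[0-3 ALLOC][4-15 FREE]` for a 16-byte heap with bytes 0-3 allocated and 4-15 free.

Op 1: a = malloc(7) -> a = 0; heap: [0-6 ALLOC][7-29 FREE]
Op 2: b = malloc(2) -> b = 7; heap: [0-6 ALLOC][7-8 ALLOC][9-29 FREE]
Op 3: free(b) -> (freed b); heap: [0-6 ALLOC][7-29 FREE]
Op 4: a = realloc(a, 6) -> a = 0; heap: [0-5 ALLOC][6-29 FREE]
Op 5: free(a) -> (freed a); heap: [0-29 FREE]
Op 6: c = malloc(3) -> c = 0; heap: [0-2 ALLOC][3-29 FREE]

Answer: [0-2 ALLOC][3-29 FREE]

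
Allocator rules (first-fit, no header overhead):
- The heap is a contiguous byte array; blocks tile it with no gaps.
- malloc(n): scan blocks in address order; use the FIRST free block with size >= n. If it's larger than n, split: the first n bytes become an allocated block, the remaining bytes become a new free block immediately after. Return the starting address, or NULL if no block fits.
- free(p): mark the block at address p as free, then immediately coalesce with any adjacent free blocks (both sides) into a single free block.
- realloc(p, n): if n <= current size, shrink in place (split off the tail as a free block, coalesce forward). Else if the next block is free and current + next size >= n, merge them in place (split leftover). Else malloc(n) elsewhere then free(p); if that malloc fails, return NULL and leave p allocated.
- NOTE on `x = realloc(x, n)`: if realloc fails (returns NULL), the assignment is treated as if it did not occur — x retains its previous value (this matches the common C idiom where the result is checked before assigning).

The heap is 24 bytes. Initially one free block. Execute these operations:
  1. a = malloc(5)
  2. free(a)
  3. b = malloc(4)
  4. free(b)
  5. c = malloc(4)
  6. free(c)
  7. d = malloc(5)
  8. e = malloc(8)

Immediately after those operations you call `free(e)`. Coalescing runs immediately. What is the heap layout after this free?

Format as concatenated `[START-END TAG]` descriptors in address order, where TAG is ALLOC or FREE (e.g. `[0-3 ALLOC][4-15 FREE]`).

Answer: [0-4 ALLOC][5-23 FREE]

Derivation:
Op 1: a = malloc(5) -> a = 0; heap: [0-4 ALLOC][5-23 FREE]
Op 2: free(a) -> (freed a); heap: [0-23 FREE]
Op 3: b = malloc(4) -> b = 0; heap: [0-3 ALLOC][4-23 FREE]
Op 4: free(b) -> (freed b); heap: [0-23 FREE]
Op 5: c = malloc(4) -> c = 0; heap: [0-3 ALLOC][4-23 FREE]
Op 6: free(c) -> (freed c); heap: [0-23 FREE]
Op 7: d = malloc(5) -> d = 0; heap: [0-4 ALLOC][5-23 FREE]
Op 8: e = malloc(8) -> e = 5; heap: [0-4 ALLOC][5-12 ALLOC][13-23 FREE]
free(e): e = 5 -> block [5-12 ALLOC]; mark free, coalesce with adjacent free neighbors -> [0-4 ALLOC][5-23 FREE]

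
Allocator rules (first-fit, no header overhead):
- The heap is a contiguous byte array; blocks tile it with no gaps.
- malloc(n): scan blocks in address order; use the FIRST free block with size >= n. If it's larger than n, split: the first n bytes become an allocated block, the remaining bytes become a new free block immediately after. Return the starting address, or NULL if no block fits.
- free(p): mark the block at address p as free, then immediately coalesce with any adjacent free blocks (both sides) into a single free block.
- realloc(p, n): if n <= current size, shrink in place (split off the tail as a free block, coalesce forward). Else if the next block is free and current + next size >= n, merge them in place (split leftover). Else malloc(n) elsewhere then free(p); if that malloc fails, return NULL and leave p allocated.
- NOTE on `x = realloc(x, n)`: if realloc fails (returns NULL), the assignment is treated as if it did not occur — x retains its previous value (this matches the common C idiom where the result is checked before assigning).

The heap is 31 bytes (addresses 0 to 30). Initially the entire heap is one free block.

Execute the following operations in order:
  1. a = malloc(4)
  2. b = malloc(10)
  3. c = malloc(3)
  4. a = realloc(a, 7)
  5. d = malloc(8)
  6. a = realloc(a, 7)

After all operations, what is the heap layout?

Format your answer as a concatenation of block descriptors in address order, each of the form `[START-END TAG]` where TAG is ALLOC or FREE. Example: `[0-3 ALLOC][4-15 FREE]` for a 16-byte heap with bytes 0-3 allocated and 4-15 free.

Answer: [0-3 FREE][4-13 ALLOC][14-16 ALLOC][17-23 ALLOC][24-30 FREE]

Derivation:
Op 1: a = malloc(4) -> a = 0; heap: [0-3 ALLOC][4-30 FREE]
Op 2: b = malloc(10) -> b = 4; heap: [0-3 ALLOC][4-13 ALLOC][14-30 FREE]
Op 3: c = malloc(3) -> c = 14; heap: [0-3 ALLOC][4-13 ALLOC][14-16 ALLOC][17-30 FREE]
Op 4: a = realloc(a, 7) -> a = 17; heap: [0-3 FREE][4-13 ALLOC][14-16 ALLOC][17-23 ALLOC][24-30 FREE]
Op 5: d = malloc(8) -> d = NULL; heap: [0-3 FREE][4-13 ALLOC][14-16 ALLOC][17-23 ALLOC][24-30 FREE]
Op 6: a = realloc(a, 7) -> a = 17; heap: [0-3 FREE][4-13 ALLOC][14-16 ALLOC][17-23 ALLOC][24-30 FREE]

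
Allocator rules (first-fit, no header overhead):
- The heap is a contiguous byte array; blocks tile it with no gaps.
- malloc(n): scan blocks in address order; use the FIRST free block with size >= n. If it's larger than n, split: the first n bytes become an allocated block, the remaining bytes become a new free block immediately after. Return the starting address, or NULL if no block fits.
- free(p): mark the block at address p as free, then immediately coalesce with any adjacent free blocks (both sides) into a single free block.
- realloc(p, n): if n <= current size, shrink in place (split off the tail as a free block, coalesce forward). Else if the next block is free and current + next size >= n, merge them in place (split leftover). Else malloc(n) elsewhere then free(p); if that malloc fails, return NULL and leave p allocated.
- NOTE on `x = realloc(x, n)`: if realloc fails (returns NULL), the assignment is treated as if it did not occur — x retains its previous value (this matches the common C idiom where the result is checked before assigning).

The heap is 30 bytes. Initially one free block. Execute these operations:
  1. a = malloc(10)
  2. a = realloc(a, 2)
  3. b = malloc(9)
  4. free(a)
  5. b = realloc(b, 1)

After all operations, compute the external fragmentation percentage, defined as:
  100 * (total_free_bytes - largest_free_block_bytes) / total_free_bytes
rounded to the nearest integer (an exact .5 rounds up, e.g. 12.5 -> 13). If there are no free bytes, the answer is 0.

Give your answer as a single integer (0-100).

Op 1: a = malloc(10) -> a = 0; heap: [0-9 ALLOC][10-29 FREE]
Op 2: a = realloc(a, 2) -> a = 0; heap: [0-1 ALLOC][2-29 FREE]
Op 3: b = malloc(9) -> b = 2; heap: [0-1 ALLOC][2-10 ALLOC][11-29 FREE]
Op 4: free(a) -> (freed a); heap: [0-1 FREE][2-10 ALLOC][11-29 FREE]
Op 5: b = realloc(b, 1) -> b = 2; heap: [0-1 FREE][2-2 ALLOC][3-29 FREE]
Free blocks: [2 27] total_free=29 largest=27 -> 100*(29-27)/29 = 200/29 ≈ 6.897 -> rounds to 7

Answer: 7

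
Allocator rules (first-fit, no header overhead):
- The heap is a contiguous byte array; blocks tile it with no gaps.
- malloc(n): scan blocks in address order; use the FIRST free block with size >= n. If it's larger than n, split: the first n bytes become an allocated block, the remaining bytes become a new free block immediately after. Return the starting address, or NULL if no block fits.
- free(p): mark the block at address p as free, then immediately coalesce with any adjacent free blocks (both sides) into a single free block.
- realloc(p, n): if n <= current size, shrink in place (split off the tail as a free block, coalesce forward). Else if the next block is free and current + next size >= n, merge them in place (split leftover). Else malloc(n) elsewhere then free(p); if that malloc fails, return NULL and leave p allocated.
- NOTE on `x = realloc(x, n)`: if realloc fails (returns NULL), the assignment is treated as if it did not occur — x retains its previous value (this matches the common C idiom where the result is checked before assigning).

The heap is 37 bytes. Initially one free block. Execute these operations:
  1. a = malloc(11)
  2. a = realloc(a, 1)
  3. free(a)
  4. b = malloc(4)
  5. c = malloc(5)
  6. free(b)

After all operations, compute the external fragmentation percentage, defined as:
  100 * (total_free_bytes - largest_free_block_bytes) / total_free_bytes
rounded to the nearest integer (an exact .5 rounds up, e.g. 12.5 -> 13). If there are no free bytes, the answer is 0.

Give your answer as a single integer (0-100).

Op 1: a = malloc(11) -> a = 0; heap: [0-10 ALLOC][11-36 FREE]
Op 2: a = realloc(a, 1) -> a = 0; heap: [0-0 ALLOC][1-36 FREE]
Op 3: free(a) -> (freed a); heap: [0-36 FREE]
Op 4: b = malloc(4) -> b = 0; heap: [0-3 ALLOC][4-36 FREE]
Op 5: c = malloc(5) -> c = 4; heap: [0-3 ALLOC][4-8 ALLOC][9-36 FREE]
Op 6: free(b) -> (freed b); heap: [0-3 FREE][4-8 ALLOC][9-36 FREE]
Free blocks: [4 28] total_free=32 largest=28 -> 100*(32-28)/32 = 400/32 = 12.5 -> rounds to 13

Answer: 13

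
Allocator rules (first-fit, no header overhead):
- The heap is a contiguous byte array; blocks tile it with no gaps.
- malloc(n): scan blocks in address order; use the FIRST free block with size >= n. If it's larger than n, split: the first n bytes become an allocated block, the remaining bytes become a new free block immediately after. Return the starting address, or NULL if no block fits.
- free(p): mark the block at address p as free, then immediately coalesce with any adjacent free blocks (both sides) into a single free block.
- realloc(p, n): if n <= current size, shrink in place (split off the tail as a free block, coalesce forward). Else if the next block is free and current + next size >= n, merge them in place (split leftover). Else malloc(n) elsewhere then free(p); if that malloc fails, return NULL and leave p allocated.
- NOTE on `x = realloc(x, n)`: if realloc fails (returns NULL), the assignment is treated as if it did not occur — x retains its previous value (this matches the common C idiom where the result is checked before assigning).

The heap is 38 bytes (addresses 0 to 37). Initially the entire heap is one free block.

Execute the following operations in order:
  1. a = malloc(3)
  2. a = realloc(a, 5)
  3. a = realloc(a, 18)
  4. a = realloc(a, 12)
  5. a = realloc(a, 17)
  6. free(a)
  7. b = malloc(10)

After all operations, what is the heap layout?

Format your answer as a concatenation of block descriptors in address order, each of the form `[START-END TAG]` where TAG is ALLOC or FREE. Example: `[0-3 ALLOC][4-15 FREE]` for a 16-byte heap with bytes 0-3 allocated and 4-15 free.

Op 1: a = malloc(3) -> a = 0; heap: [0-2 ALLOC][3-37 FREE]
Op 2: a = realloc(a, 5) -> a = 0; heap: [0-4 ALLOC][5-37 FREE]
Op 3: a = realloc(a, 18) -> a = 0; heap: [0-17 ALLOC][18-37 FREE]
Op 4: a = realloc(a, 12) -> a = 0; heap: [0-11 ALLOC][12-37 FREE]
Op 5: a = realloc(a, 17) -> a = 0; heap: [0-16 ALLOC][17-37 FREE]
Op 6: free(a) -> (freed a); heap: [0-37 FREE]
Op 7: b = malloc(10) -> b = 0; heap: [0-9 ALLOC][10-37 FREE]

Answer: [0-9 ALLOC][10-37 FREE]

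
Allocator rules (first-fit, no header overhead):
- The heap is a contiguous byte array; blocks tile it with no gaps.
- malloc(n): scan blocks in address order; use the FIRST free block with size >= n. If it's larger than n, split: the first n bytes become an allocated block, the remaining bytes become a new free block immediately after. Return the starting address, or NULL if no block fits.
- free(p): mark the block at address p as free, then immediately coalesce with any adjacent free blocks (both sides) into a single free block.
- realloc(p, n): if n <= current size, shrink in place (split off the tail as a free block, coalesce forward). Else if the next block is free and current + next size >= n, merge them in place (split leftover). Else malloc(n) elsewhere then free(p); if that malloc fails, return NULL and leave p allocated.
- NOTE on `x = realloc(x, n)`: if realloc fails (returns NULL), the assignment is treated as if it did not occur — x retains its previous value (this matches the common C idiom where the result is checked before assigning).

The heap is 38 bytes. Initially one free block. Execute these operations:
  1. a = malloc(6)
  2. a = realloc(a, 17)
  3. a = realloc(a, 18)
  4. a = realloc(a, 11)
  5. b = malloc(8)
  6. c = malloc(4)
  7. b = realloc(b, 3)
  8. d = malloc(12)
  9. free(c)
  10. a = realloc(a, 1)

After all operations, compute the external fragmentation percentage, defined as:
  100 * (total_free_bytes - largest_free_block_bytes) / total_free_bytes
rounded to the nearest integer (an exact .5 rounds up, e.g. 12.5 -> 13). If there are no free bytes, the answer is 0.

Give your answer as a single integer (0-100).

Op 1: a = malloc(6) -> a = 0; heap: [0-5 ALLOC][6-37 FREE]
Op 2: a = realloc(a, 17) -> a = 0; heap: [0-16 ALLOC][17-37 FREE]
Op 3: a = realloc(a, 18) -> a = 0; heap: [0-17 ALLOC][18-37 FREE]
Op 4: a = realloc(a, 11) -> a = 0; heap: [0-10 ALLOC][11-37 FREE]
Op 5: b = malloc(8) -> b = 11; heap: [0-10 ALLOC][11-18 ALLOC][19-37 FREE]
Op 6: c = malloc(4) -> c = 19; heap: [0-10 ALLOC][11-18 ALLOC][19-22 ALLOC][23-37 FREE]
Op 7: b = realloc(b, 3) -> b = 11; heap: [0-10 ALLOC][11-13 ALLOC][14-18 FREE][19-22 ALLOC][23-37 FREE]
Op 8: d = malloc(12) -> d = 23; heap: [0-10 ALLOC][11-13 ALLOC][14-18 FREE][19-22 ALLOC][23-34 ALLOC][35-37 FREE]
Op 9: free(c) -> (freed c); heap: [0-10 ALLOC][11-13 ALLOC][14-22 FREE][23-34 ALLOC][35-37 FREE]
Op 10: a = realloc(a, 1) -> a = 0; heap: [0-0 ALLOC][1-10 FREE][11-13 ALLOC][14-22 FREE][23-34 ALLOC][35-37 FREE]
Free blocks: [10 9 3] total_free=22 largest=10 -> 100*(22-10)/22 = 1200/22 ≈ 54.545 -> rounds to 55

Answer: 55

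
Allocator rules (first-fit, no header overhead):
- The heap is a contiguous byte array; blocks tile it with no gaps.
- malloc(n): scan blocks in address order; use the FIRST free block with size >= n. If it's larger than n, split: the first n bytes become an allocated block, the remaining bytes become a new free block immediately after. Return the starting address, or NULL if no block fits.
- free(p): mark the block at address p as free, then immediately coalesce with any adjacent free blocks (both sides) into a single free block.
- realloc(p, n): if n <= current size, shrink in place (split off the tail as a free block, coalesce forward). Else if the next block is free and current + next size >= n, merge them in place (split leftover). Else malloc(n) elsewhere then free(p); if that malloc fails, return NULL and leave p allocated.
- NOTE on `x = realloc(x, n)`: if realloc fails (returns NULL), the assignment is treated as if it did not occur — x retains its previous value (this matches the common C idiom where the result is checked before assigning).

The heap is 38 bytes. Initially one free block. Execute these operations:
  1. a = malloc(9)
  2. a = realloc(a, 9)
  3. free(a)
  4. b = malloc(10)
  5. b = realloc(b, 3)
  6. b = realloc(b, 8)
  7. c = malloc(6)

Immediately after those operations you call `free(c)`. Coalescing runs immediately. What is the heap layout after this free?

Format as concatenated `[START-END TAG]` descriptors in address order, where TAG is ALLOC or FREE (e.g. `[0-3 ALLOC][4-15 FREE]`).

Op 1: a = malloc(9) -> a = 0; heap: [0-8 ALLOC][9-37 FREE]
Op 2: a = realloc(a, 9) -> a = 0; heap: [0-8 ALLOC][9-37 FREE]
Op 3: free(a) -> (freed a); heap: [0-37 FREE]
Op 4: b = malloc(10) -> b = 0; heap: [0-9 ALLOC][10-37 FREE]
Op 5: b = realloc(b, 3) -> b = 0; heap: [0-2 ALLOC][3-37 FREE]
Op 6: b = realloc(b, 8) -> b = 0; heap: [0-7 ALLOC][8-37 FREE]
Op 7: c = malloc(6) -> c = 8; heap: [0-7 ALLOC][8-13 ALLOC][14-37 FREE]
free(c): c = 8 -> block [8-13 ALLOC]; mark free, coalesce with adjacent free neighbors -> [0-7 ALLOC][8-37 FREE]

Answer: [0-7 ALLOC][8-37 FREE]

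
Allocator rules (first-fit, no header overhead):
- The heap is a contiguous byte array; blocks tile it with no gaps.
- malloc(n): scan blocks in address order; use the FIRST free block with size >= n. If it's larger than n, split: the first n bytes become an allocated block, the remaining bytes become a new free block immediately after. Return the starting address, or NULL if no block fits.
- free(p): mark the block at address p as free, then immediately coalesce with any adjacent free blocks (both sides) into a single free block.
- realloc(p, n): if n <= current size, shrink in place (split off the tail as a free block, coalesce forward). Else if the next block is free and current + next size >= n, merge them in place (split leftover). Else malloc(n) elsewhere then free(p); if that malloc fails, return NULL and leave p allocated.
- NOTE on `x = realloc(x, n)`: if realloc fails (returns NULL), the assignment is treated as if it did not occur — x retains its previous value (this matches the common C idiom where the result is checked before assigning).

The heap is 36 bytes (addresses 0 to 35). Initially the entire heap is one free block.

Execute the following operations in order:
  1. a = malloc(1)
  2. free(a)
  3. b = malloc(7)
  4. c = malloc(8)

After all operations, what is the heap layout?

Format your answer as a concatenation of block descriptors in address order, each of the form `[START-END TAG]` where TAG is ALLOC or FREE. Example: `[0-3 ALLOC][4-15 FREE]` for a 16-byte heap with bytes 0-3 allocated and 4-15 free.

Op 1: a = malloc(1) -> a = 0; heap: [0-0 ALLOC][1-35 FREE]
Op 2: free(a) -> (freed a); heap: [0-35 FREE]
Op 3: b = malloc(7) -> b = 0; heap: [0-6 ALLOC][7-35 FREE]
Op 4: c = malloc(8) -> c = 7; heap: [0-6 ALLOC][7-14 ALLOC][15-35 FREE]

Answer: [0-6 ALLOC][7-14 ALLOC][15-35 FREE]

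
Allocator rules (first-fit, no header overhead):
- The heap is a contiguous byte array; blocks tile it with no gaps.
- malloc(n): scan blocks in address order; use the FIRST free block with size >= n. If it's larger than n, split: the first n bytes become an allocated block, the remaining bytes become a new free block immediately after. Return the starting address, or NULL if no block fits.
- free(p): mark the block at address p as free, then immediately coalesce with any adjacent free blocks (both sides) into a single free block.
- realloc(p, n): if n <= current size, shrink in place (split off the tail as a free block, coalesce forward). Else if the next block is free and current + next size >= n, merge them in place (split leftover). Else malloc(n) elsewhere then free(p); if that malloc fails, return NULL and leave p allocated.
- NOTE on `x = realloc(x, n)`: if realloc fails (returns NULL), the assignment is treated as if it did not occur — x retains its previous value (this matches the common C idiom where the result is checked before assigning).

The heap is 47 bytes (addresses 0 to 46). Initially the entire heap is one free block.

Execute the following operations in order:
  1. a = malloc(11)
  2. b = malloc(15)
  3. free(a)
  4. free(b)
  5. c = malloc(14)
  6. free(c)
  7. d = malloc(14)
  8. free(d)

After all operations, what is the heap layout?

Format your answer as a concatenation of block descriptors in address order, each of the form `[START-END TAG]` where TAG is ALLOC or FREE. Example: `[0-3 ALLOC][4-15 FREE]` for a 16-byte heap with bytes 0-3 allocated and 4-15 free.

Answer: [0-46 FREE]

Derivation:
Op 1: a = malloc(11) -> a = 0; heap: [0-10 ALLOC][11-46 FREE]
Op 2: b = malloc(15) -> b = 11; heap: [0-10 ALLOC][11-25 ALLOC][26-46 FREE]
Op 3: free(a) -> (freed a); heap: [0-10 FREE][11-25 ALLOC][26-46 FREE]
Op 4: free(b) -> (freed b); heap: [0-46 FREE]
Op 5: c = malloc(14) -> c = 0; heap: [0-13 ALLOC][14-46 FREE]
Op 6: free(c) -> (freed c); heap: [0-46 FREE]
Op 7: d = malloc(14) -> d = 0; heap: [0-13 ALLOC][14-46 FREE]
Op 8: free(d) -> (freed d); heap: [0-46 FREE]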